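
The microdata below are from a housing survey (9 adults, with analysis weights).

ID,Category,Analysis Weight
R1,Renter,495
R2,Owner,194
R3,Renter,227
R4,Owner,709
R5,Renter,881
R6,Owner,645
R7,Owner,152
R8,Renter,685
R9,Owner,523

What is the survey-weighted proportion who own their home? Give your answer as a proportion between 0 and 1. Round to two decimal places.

0.49

Sum of weights for 'Owner' = 194 + 709 + 645 + 152 + 523 = 2223
Total weight = 495 + 194 + 227 + 709 + 881 + 645 + 152 + 685 + 523 = 4511
Weighted proportion = 2223 / 4511 = 0.49279539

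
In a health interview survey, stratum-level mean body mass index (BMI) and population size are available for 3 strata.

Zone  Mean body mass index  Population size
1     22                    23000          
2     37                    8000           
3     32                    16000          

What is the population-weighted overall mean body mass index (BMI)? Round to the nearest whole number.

Σ Nₕ·x̄ₕ = 22×23000 + 37×8000 + 32×16000
  = 1314000
Σ Nₕ = 23000 + 8000 + 16000 = 47000
Overall mean = 1314000 / 47000 = 27.957447

28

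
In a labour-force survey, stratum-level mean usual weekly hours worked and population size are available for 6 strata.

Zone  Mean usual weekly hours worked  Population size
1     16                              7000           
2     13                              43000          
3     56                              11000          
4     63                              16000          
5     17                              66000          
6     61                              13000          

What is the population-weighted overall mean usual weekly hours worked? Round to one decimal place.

Σ Nₕ·x̄ₕ = 4210000
Σ Nₕ = 156000
Overall mean = 4210000 / 156000 = 26.987179

27.0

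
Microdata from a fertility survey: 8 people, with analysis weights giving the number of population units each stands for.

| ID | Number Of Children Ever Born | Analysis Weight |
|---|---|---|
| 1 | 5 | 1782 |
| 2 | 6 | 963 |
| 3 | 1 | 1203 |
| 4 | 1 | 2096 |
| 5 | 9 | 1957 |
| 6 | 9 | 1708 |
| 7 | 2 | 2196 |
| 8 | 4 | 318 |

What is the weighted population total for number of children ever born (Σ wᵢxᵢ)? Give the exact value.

56636

Weighted total = 56636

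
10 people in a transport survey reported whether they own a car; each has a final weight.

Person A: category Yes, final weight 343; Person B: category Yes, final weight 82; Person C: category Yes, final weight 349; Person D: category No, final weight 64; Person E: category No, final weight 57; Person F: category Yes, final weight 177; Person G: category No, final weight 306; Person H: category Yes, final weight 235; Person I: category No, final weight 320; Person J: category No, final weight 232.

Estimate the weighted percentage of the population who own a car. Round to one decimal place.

Sum of weights for 'Yes' = 343 + 82 + 349 + 177 + 235 = 1186
Total weight = 343 + 82 + 349 + 64 + 57 + 177 + 306 + 235 + 320 + 232 = 2165
Weighted proportion = 1186 / 2165 = 0.547806 → 54.7806%

54.8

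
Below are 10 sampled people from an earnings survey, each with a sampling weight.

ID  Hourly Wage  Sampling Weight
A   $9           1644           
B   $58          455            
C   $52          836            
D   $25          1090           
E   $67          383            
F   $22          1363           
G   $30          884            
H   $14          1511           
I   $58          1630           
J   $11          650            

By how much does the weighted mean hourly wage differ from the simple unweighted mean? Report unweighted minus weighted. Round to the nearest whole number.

4

Unweighted sum = 9 + 58 + 52 + 25 + 67 + 22 + 30 + 14 + 58 + 11 = 346
Unweighted mean = 346 / 10 = 34.6
Weighted sum = 9×1644 + 58×455 + 52×836 + 25×1090 + 67×383 + 22×1363 + 30×884 + 14×1511 + 58×1630 + 11×650
  = 316919
Sum of weights = 1644 + 455 + 836 + 1090 + 383 + 1363 + 884 + 1511 + 1630 + 650 = 10446
Weighted mean = 316919 / 10446 = 30.33879
Difference (unweighted minus weighted) = 4.26121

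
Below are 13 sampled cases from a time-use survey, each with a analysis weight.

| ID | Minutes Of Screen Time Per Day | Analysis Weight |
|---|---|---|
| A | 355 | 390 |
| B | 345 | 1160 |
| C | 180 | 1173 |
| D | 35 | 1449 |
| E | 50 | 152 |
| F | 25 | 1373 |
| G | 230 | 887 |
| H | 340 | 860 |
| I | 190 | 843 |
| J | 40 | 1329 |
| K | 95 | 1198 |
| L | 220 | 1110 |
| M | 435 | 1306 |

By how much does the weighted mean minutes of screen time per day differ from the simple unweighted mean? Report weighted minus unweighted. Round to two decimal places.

-8.06

Unweighted sum = 2540
Unweighted mean = 2540 / 13 = 195.38462
Weighted sum = 2478290
Sum of weights = 13230
Weighted mean = 2478290 / 13230 = 187.32351
Difference (weighted minus unweighted) = -8.0611082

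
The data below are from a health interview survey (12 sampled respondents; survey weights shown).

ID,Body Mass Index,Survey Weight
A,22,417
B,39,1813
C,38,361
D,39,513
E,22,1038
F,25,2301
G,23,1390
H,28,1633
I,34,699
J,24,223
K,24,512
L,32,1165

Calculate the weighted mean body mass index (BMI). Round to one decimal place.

Weighted sum = 22×417 + 39×1813 + 38×361 + 39×513 + 22×1038 + 25×2301 + 23×1390 + 28×1633 + 34×699 + 24×223 + 24×512 + 32×1165
  = 9174 + 70707 + 13718 + 20007 + 22836 + 57525 + 31970 + 45724 + 23766 + 5352 + 12288 + 37280 = 350347
Sum of weights = 417 + 1813 + 361 + 513 + 1038 + 2301 + 1390 + 1633 + 699 + 223 + 512 + 1165 = 12065
Weighted mean = 350347 / 12065 = 29.038293

29.0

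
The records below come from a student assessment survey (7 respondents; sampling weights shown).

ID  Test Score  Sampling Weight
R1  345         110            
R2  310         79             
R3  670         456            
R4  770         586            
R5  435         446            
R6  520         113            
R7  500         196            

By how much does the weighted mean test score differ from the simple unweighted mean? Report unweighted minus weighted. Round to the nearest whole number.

Unweighted sum = 345 + 310 + 670 + 770 + 435 + 520 + 500 = 3550
Unweighted mean = 3550 / 7 = 507.14286
Weighted sum = 1169950
Sum of weights = 110 + 79 + 456 + 586 + 446 + 113 + 196 = 1986
Weighted mean = 1169950 / 1986 = 589.09869
Difference (unweighted minus weighted) = -81.955834

-82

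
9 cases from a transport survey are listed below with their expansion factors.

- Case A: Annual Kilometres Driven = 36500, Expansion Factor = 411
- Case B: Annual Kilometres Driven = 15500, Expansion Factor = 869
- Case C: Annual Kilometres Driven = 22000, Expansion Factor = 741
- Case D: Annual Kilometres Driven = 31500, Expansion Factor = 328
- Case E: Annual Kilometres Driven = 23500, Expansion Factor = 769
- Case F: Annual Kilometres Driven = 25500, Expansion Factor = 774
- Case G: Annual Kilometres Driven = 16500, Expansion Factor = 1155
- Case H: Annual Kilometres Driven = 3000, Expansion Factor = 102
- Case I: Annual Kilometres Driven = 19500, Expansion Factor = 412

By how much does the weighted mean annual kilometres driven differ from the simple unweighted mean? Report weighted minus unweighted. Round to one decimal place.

Unweighted sum = 36500 + 15500 + 22000 + 31500 + 23500 + 25500 + 16500 + 3000 + 19500 = 193500
Unweighted mean = 193500 / 9 = 21500
Weighted sum = 36500×411 + 15500×869 + 22000×741 + 31500×328 + 23500×769 + 25500×774 + 16500×1155 + 3000×102 + 19500×412
  = 15001500 + 13469500 + 16302000 + 10332000 + 18071500 + 19737000 + 19057500 + 306000 + 8034000 = 120311000
Sum of weights = 411 + 869 + 741 + 328 + 769 + 774 + 1155 + 102 + 412 = 5561
Weighted mean = 120311000 / 5561 = 21634.778
Difference (weighted minus unweighted) = 134.77792

134.8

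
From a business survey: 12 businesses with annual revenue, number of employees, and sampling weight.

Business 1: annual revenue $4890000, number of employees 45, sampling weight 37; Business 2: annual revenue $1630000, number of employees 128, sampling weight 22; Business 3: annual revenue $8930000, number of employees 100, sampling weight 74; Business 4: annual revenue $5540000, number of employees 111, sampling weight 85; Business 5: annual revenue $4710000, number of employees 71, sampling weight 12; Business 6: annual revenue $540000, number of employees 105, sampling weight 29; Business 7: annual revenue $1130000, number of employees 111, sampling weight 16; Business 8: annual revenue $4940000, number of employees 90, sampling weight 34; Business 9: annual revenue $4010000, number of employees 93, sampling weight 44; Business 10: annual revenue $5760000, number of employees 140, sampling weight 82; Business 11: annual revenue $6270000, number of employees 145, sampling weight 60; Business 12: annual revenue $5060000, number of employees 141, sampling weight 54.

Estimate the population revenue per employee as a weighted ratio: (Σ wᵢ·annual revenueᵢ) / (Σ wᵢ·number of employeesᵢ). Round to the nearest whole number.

46903

Σ wᵢ·y = 4890000×37 + 1630000×22 + 8930000×74 + 5540000×85 + 4710000×12 + 540000×29 + 1130000×16 + 4940000×34 + 4010000×44 + 5760000×82 + 6270000×60 + 5060000×54
  = 180930000 + 35860000 + 660820000 + 470900000 + 56520000 + 15660000 + 18080000 + 167960000 + 176440000 + 472320000 + 376200000 + 273240000 = 2904930000
Σ wᵢ·x = 61935
Ratio = 2904930000 / 61935 = 46902.882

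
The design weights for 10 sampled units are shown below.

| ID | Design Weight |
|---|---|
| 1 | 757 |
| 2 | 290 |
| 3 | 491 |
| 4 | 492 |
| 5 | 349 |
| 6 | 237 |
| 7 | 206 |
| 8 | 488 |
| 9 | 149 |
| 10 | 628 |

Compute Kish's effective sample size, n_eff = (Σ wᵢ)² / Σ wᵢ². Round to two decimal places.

Σ wᵢ = 757 + 290 + 491 + 492 + 349 + 237 + 206 + 488 + 149 + 628 = 4087
Σ wᵢ² = 573049 + 84100 + 241081 + 242064 + 121801 + 56169 + 42436 + 238144 + 22201 + 394384 = 2015429
n_eff = 4087² / 2015429 = 16703569 / 2015429 = 8.2878479

8.29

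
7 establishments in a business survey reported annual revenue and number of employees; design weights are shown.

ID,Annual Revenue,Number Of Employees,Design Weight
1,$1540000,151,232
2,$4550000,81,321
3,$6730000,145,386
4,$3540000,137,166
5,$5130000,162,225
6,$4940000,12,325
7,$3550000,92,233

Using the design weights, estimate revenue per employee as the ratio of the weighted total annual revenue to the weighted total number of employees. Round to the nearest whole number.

Σ wᵢ·y = 1540000×232 + 4550000×321 + 6730000×386 + 3540000×166 + 5130000×225 + 4940000×325 + 3550000×233
  = 357280000 + 1460550000 + 2597780000 + 587640000 + 1154250000 + 1605500000 + 827150000 = 8590150000
Σ wᵢ·x = 151×232 + 81×321 + 145×386 + 137×166 + 162×225 + 12×325 + 92×233
  = 35032 + 26001 + 55970 + 22742 + 36450 + 3900 + 21436 = 201531
Ratio = 8590150000 / 201531 = 42624.46

42624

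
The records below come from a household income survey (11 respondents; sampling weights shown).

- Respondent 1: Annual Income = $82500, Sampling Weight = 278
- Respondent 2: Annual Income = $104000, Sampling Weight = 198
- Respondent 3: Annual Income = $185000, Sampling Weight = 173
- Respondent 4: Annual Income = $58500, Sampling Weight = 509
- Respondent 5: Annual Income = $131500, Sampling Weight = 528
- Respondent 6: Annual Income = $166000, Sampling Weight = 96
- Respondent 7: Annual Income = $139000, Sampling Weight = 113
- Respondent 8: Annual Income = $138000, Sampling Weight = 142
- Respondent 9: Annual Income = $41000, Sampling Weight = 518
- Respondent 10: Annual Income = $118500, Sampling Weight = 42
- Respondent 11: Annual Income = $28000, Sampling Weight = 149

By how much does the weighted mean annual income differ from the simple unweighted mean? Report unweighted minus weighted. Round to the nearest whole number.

15004

Unweighted sum = 82500 + 104000 + 185000 + 58500 + 131500 + 166000 + 139000 + 138000 + 41000 + 118500 + 28000 = 1192000
Unweighted mean = 1192000 / 11 = 108363.64
Weighted sum = 256366500
Sum of weights = 278 + 198 + 173 + 509 + 528 + 96 + 113 + 142 + 518 + 42 + 149 = 2746
Weighted mean = 256366500 / 2746 = 93359.978
Difference (unweighted minus weighted) = 15003.658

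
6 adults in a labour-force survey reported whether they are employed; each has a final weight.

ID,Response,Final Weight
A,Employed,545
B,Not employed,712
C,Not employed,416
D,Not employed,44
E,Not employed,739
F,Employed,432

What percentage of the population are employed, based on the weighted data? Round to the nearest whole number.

34

Sum of weights for 'Employed' = 545 + 432 = 977
Total weight = 545 + 712 + 416 + 44 + 739 + 432 = 2888
Weighted proportion = 977 / 2888 = 0.3382964 → 33.82964%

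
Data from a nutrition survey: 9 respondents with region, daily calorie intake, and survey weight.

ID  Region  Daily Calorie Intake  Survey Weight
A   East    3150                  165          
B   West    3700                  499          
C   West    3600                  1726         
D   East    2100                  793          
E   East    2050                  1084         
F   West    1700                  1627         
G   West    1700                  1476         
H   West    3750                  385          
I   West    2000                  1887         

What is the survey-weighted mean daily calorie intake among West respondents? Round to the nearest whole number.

West rows: B, C, F, G, H, I
Weighted sum = 3700×499 + 3600×1726 + 1700×1627 + 1700×1476 + 3750×385 + 2000×1887
  = 1846300 + 6213600 + 2765900 + 2509200 + 1443750 + 3774000 = 18552750
Sum of weights = 7600
Weighted mean = 18552750 / 7600 = 2441.1513

2441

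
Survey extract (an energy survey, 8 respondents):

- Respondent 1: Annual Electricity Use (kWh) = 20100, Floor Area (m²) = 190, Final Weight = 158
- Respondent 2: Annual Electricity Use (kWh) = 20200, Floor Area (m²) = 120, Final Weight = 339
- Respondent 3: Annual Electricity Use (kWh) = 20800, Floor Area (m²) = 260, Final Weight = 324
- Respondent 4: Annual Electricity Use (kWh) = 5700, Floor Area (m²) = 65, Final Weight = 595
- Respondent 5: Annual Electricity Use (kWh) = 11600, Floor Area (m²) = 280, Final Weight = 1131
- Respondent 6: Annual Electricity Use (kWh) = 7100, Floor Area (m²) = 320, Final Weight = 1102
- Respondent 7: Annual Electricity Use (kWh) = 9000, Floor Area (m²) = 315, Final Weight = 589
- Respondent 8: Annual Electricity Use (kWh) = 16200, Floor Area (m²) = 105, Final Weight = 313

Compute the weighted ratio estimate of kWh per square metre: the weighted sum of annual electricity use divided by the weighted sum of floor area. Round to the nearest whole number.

48

Σ wᵢ·y = 20100×158 + 20200×339 + 20800×324 + 5700×595 + 11600×1131 + 7100×1102 + 9000×589 + 16200×313
  = 3175800 + 6847800 + 6739200 + 3391500 + 13119600 + 7824200 + 5301000 + 5070600 = 51469700
Σ wᵢ·x = 190×158 + 120×339 + 260×324 + 65×595 + 280×1131 + 320×1102 + 315×589 + 105×313
  = 1081335
Ratio = 51469700 / 1081335 = 47.598293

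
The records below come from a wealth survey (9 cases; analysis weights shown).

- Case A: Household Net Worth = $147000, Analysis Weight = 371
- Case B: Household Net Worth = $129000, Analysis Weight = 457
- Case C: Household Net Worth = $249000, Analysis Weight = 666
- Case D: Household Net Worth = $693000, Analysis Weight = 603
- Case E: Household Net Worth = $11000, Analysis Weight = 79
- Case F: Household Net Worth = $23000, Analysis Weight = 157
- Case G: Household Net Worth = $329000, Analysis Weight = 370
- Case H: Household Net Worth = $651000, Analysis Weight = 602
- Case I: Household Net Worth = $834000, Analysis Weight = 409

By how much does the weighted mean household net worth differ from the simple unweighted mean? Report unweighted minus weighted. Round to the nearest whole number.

-78402

Unweighted sum = 147000 + 129000 + 249000 + 693000 + 11000 + 23000 + 329000 + 651000 + 834000 = 3066000
Unweighted mean = 3066000 / 9 = 340666.67
Weighted sum = 147000×371 + 129000×457 + 249000×666 + 693000×603 + 11000×79 + 23000×157 + 329000×370 + 651000×602 + 834000×409
  = 54537000 + 58953000 + 165834000 + 417879000 + 869000 + 3611000 + 121730000 + 391902000 + 341106000 = 1556421000
Sum of weights = 371 + 457 + 666 + 603 + 79 + 157 + 370 + 602 + 409 = 3714
Weighted mean = 1556421000 / 3714 = 419068.66
Difference (unweighted minus weighted) = -78401.992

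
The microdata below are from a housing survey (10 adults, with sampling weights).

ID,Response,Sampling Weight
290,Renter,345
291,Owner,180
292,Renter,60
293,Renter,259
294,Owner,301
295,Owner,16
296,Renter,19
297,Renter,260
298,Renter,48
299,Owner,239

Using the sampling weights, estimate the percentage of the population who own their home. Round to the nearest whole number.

Sum of weights for 'Owner' = 180 + 301 + 16 + 239 = 736
Total weight = 345 + 180 + 60 + 259 + 301 + 16 + 19 + 260 + 48 + 239 = 1727
Weighted proportion = 736 / 1727 = 0.42617255 → 42.617255%

43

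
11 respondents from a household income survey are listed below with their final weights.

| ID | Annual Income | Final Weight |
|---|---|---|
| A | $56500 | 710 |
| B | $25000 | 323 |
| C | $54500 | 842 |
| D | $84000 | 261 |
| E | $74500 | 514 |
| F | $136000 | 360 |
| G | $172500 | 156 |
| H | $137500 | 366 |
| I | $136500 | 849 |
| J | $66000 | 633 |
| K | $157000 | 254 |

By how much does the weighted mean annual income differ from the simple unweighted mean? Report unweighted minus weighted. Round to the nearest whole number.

Unweighted sum = 1100000
Unweighted mean = 1100000 / 11 = 100000
Weighted sum = 56500×710 + 25000×323 + 54500×842 + 84000×261 + 74500×514 + 136000×360 + 172500×156 + 137500×366 + 136500×849 + 66000×633 + 157000×254
  = 40115000 + 8075000 + 45889000 + 21924000 + 38293000 + 48960000 + 26910000 + 50325000 + 115888500 + 41778000 + 39878000 = 478035500
Sum of weights = 710 + 323 + 842 + 261 + 514 + 360 + 156 + 366 + 849 + 633 + 254 = 5268
Weighted mean = 478035500 / 5268 = 90743.261
Difference (unweighted minus weighted) = 9256.7388

9257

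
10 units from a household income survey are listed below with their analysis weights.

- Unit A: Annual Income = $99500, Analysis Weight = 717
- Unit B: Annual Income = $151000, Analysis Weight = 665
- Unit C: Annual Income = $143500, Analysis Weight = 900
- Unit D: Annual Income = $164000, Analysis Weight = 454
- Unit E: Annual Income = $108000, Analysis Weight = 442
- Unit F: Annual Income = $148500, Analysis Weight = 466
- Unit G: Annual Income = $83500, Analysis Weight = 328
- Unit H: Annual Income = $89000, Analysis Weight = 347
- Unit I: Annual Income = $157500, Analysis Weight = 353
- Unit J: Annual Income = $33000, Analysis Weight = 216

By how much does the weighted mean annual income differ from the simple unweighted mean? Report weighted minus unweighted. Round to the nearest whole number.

Unweighted sum = 99500 + 151000 + 143500 + 164000 + 108000 + 148500 + 83500 + 89000 + 157500 + 33000 = 1177500
Unweighted mean = 1177500 / 10 = 117750
Weighted sum = 99500×717 + 151000×665 + 143500×900 + 164000×454 + 108000×442 + 148500×466 + 83500×328 + 89000×347 + 157500×353 + 33000×216
  = 71341500 + 100415000 + 129150000 + 74456000 + 47736000 + 69201000 + 27388000 + 30883000 + 55597500 + 7128000 = 613296000
Sum of weights = 4888
Weighted mean = 613296000 / 4888 = 125469.72
Difference (weighted minus unweighted) = 7719.7218

7720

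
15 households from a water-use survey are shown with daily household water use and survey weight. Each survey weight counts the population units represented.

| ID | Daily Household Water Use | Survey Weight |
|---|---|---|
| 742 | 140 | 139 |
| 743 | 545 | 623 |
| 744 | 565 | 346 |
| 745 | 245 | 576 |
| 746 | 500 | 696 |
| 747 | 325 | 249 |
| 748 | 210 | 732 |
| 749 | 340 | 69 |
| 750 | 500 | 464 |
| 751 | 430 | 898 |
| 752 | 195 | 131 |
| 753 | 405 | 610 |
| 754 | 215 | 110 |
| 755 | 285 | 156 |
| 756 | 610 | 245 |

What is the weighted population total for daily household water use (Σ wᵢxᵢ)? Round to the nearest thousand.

Weighted total = 2410005

2410000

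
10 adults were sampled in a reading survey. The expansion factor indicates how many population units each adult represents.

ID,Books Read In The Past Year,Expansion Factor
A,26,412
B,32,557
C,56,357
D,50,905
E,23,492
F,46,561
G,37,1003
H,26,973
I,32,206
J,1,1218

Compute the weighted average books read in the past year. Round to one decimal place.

Weighted sum = 201119
Sum of weights = 6684
Weighted mean = 201119 / 6684 = 30.089617

30.1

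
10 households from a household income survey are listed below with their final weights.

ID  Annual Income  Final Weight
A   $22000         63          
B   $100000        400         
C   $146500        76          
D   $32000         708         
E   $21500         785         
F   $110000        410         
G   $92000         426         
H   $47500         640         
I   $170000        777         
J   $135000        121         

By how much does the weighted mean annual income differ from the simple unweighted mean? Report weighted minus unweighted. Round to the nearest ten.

Unweighted sum = 22000 + 100000 + 146500 + 32000 + 21500 + 110000 + 92000 + 47500 + 170000 + 135000 = 876500
Unweighted mean = 876500 / 10 = 87650
Weighted sum = 22000×63 + 100000×400 + 146500×76 + 32000×708 + 21500×785 + 110000×410 + 92000×426 + 47500×640 + 170000×777 + 135000×121
  = 1386000 + 40000000 + 11134000 + 22656000 + 16877500 + 45100000 + 39192000 + 30400000 + 132090000 + 16335000 = 355170500
Sum of weights = 4406
Weighted mean = 355170500 / 4406 = 80610.645
Difference (weighted minus unweighted) = -7039.3554

-7040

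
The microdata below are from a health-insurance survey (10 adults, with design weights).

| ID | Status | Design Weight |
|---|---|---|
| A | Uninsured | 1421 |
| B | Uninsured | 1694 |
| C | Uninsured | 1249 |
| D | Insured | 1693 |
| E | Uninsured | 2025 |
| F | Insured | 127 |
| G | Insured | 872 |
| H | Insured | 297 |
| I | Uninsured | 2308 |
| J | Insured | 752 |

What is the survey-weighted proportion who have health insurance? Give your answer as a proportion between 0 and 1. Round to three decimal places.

0.301

Sum of weights for 'Insured' = 1693 + 127 + 872 + 297 + 752 = 3741
Total weight = 1421 + 1694 + 1249 + 1693 + 2025 + 127 + 872 + 297 + 2308 + 752 = 12438
Weighted proportion = 3741 / 12438 = 0.30077183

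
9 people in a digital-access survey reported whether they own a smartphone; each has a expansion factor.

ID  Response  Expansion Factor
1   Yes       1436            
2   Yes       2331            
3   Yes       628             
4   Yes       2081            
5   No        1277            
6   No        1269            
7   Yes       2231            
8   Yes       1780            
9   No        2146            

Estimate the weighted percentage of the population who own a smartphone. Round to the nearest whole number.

Sum of weights for 'Yes' = 1436 + 2331 + 628 + 2081 + 2231 + 1780 = 10487
Total weight = 1436 + 2331 + 628 + 2081 + 1277 + 1269 + 2231 + 1780 + 2146 = 15179
Weighted proportion = 10487 / 15179 = 0.69088873 → 69.088873%

69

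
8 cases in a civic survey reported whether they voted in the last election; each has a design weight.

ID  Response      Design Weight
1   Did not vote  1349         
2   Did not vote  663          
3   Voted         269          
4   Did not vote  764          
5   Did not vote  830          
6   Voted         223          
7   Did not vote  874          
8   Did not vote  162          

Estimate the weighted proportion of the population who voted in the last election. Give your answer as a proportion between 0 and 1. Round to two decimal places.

0.10

Sum of weights for 'Voted' = 269 + 223 = 492
Total weight = 1349 + 663 + 269 + 764 + 830 + 223 + 874 + 162 = 5134
Weighted proportion = 492 / 5134 = 0.09583171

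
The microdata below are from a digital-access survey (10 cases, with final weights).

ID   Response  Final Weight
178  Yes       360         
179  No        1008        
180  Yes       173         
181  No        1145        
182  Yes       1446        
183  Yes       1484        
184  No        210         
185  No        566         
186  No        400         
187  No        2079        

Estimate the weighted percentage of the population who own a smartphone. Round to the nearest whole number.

39

Sum of weights for 'Yes' = 360 + 173 + 1446 + 1484 = 3463
Total weight = 360 + 1008 + 173 + 1145 + 1446 + 1484 + 210 + 566 + 400 + 2079 = 8871
Weighted proportion = 3463 / 8871 = 0.39037313 → 39.037313%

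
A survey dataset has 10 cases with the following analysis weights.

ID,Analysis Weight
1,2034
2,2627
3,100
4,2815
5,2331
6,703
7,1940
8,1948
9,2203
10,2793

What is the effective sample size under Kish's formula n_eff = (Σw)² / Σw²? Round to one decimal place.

Σ wᵢ = 2034 + 2627 + 100 + 2815 + 2331 + 703 + 1940 + 1948 + 2203 + 2793 = 19494
Σ wᵢ² = 4137156 + 6901129 + 10000 + 7924225 + 5433561 + 494209 + 3763600 + 3794704 + 4853209 + 7800849 = 45112642
n_eff = 19494² / 45112642 = 380016036 / 45112642 = 8.4237149

8.4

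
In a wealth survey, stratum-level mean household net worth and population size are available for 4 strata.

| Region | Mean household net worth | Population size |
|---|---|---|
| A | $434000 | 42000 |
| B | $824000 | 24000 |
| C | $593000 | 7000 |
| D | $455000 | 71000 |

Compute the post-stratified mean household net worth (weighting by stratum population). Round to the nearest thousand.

517000

Σ Nₕ·x̄ₕ = 434000×42000 + 824000×24000 + 593000×7000 + 455000×71000
  = 18228000000 + 19776000000 + 4151000000 + 32305000000 = 74460000000
Σ Nₕ = 42000 + 24000 + 7000 + 71000 = 144000
Overall mean = 74460000000 / 144000 = 517083.33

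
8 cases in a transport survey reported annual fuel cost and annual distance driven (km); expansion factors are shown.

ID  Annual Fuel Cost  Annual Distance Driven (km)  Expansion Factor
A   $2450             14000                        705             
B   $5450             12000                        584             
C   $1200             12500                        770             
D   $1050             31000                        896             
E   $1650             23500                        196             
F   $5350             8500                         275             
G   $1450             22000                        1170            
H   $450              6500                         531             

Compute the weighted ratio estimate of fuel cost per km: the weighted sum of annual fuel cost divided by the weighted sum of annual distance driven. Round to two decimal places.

0.12

Σ wᵢ·y = 2450×705 + 5450×584 + 1200×770 + 1050×896 + 1650×196 + 5350×275 + 1450×1170 + 450×531
  = 10504950
Σ wᵢ·x = 14000×705 + 12000×584 + 12500×770 + 31000×896 + 23500×196 + 8500×275 + 22000×1170 + 6500×531
  = 90414000
Ratio = 10504950 / 90414000 = 0.11618721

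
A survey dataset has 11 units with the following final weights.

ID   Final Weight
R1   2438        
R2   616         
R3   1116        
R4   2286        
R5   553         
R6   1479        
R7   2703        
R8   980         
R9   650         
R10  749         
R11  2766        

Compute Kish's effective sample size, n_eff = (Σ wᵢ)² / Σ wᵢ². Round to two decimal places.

8.29

Σ wᵢ = 2438 + 616 + 1116 + 2286 + 553 + 1479 + 2703 + 980 + 650 + 749 + 2766 = 16336
Σ wᵢ² = 32188668
n_eff = 16336² / 32188668 = 266864896 / 32188668 = 8.2906474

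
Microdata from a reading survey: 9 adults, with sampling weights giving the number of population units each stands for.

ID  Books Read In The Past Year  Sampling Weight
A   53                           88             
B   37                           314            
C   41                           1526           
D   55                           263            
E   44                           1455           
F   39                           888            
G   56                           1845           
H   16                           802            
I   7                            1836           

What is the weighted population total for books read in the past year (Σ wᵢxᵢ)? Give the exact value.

320969

Weighted total = 53×88 + 37×314 + 41×1526 + 55×263 + 44×1455 + 39×888 + 56×1845 + 16×802 + 7×1836
  = 4664 + 11618 + 62566 + 14465 + 64020 + 34632 + 103320 + 12832 + 12852 = 320969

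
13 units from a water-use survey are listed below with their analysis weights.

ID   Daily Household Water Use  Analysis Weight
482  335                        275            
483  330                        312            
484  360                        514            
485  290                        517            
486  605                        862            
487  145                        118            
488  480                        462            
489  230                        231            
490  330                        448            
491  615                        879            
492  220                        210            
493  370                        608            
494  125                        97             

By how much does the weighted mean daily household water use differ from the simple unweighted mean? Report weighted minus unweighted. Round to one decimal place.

77.3

Unweighted sum = 4435
Unweighted mean = 4435 / 13 = 341.15385
Weighted sum = 2315275
Sum of weights = 5533
Weighted mean = 2315275 / 5533 = 418.4484
Difference (weighted minus unweighted) = 77.294554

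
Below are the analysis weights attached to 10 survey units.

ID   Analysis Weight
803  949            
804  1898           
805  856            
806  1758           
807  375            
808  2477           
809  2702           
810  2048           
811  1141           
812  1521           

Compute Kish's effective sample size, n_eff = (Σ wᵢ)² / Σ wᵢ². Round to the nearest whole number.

8

Σ wᵢ = 949 + 1898 + 856 + 1758 + 375 + 2477 + 2702 + 2048 + 1141 + 1521 = 15725
Σ wᵢ² = 900601 + 3602404 + 732736 + 3090564 + 140625 + 6135529 + 7300804 + 4194304 + 1301881 + 2313441 = 29712889
n_eff = 15725² / 29712889 = 247275625 / 29712889 = 8.322167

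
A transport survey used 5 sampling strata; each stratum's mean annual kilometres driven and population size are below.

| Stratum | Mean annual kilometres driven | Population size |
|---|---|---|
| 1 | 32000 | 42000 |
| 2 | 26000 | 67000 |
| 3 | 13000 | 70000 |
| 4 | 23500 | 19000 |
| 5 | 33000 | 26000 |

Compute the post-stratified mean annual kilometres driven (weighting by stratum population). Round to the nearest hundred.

Σ Nₕ·x̄ₕ = 32000×42000 + 26000×67000 + 13000×70000 + 23500×19000 + 33000×26000
  = 5300500000
Σ Nₕ = 42000 + 67000 + 70000 + 19000 + 26000 = 224000
Overall mean = 5300500000 / 224000 = 23662.946

23700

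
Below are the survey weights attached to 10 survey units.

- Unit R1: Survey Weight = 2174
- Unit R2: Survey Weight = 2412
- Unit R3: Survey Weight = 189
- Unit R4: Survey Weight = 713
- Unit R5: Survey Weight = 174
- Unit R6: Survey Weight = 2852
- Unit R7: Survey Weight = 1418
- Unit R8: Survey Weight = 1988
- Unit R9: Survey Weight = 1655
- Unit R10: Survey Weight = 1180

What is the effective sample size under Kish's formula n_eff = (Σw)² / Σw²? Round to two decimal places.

7.42

Σ wᵢ = 2174 + 2412 + 189 + 713 + 174 + 2852 + 1418 + 1988 + 1655 + 1180 = 14755
Σ wᵢ² = 4726276 + 5817744 + 35721 + 508369 + 30276 + 8133904 + 2010724 + 3952144 + 2739025 + 1392400 = 29346583
n_eff = 14755² / 29346583 = 217710025 / 29346583 = 7.4185817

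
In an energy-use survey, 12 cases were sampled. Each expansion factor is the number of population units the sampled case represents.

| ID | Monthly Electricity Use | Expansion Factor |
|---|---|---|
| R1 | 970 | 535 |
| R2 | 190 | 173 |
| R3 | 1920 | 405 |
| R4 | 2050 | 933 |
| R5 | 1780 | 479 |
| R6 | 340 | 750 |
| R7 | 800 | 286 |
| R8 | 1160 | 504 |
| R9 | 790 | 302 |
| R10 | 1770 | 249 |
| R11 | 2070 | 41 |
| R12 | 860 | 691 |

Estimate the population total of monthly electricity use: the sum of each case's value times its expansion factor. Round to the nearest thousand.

6522000

Weighted total = 970×535 + 190×173 + 1920×405 + 2050×933 + 1780×479 + 340×750 + 800×286 + 1160×504 + 790×302 + 1770×249 + 2070×41 + 860×691
  = 6521570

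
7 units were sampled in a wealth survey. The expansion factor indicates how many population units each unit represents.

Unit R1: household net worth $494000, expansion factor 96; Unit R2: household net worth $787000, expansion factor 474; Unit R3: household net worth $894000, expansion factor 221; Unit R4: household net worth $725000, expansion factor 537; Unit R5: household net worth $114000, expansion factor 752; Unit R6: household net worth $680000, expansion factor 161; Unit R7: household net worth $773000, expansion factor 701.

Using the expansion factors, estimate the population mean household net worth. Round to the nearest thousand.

Weighted sum = 494000×96 + 787000×474 + 894000×221 + 725000×537 + 114000×752 + 680000×161 + 773000×701
  = 47424000 + 373038000 + 197574000 + 389325000 + 85728000 + 109480000 + 541873000 = 1744442000
Sum of weights = 96 + 474 + 221 + 537 + 752 + 161 + 701 = 2942
Weighted mean = 1744442000 / 2942 = 592944.26

593000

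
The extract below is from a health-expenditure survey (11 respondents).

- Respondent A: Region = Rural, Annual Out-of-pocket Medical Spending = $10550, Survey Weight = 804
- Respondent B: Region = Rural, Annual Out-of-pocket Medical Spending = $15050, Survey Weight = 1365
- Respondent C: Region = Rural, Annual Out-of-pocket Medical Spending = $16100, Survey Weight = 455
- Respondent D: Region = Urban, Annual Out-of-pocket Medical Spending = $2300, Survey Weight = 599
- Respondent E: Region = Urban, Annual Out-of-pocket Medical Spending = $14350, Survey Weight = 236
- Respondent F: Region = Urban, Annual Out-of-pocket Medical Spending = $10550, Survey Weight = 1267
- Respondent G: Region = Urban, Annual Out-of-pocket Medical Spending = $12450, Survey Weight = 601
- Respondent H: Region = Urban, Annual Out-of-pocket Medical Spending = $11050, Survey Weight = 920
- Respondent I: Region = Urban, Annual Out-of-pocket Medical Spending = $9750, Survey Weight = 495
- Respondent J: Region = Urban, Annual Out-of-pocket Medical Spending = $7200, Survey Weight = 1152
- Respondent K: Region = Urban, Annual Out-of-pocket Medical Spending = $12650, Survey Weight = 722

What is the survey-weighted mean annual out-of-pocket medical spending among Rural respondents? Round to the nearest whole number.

Rural rows: A, B, C
Weighted sum = 36350950
Sum of weights = 804 + 1365 + 455 = 2624
Weighted mean = 36350950 / 2624 = 13853.258

13853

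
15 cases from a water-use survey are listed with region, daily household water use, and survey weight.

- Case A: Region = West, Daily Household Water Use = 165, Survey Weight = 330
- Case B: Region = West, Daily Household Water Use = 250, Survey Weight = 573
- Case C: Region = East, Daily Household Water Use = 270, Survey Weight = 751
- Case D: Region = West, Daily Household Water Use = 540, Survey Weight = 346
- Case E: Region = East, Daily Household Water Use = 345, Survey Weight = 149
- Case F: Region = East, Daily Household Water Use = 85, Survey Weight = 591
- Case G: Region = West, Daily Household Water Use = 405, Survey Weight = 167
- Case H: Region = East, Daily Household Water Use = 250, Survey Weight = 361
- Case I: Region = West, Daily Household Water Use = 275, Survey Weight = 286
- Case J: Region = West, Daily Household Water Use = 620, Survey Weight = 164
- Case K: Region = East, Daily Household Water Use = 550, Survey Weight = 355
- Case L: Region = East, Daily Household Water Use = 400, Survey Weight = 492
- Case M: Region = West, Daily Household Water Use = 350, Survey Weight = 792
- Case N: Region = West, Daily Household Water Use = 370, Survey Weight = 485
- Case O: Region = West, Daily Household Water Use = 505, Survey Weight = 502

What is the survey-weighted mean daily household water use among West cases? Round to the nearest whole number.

West rows: A, B, D, G, I, J, M, N, O
Weighted sum = 165×330 + 250×573 + 540×346 + 405×167 + 275×286 + 620×164 + 350×792 + 370×485 + 505×502
  = 54450 + 143250 + 186840 + 67635 + 78650 + 101680 + 277200 + 179450 + 253510 = 1342665
Sum of weights = 330 + 573 + 346 + 167 + 286 + 164 + 792 + 485 + 502 = 3645
Weighted mean = 1342665 / 3645 = 368.35802

368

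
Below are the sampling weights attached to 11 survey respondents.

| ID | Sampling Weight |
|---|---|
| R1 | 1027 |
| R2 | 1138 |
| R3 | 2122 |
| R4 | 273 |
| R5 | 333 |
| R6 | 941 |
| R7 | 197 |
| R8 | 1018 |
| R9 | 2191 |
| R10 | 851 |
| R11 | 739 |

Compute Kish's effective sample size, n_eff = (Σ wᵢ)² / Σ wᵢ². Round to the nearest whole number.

Σ wᵢ = 1027 + 1138 + 2122 + 273 + 333 + 941 + 197 + 1018 + 2191 + 851 + 739 = 10830
Σ wᵢ² = 15069492
n_eff = 10830² / 15069492 = 117288900 / 15069492 = 7.783202

8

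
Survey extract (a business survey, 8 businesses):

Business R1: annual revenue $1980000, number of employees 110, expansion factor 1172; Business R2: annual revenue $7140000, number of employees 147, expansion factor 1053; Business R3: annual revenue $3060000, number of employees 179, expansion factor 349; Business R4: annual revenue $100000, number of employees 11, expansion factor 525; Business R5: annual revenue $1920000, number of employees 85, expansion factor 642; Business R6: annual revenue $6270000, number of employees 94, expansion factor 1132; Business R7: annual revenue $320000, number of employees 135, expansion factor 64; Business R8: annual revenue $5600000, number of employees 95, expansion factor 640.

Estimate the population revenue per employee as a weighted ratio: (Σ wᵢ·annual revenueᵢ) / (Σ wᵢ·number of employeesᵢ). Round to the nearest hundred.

39300

Σ wᵢ·y = 22894180000
Σ wᵢ·x = 110×1172 + 147×1053 + 179×349 + 11×525 + 85×642 + 94×1132 + 135×64 + 95×640
  = 582375
Ratio = 22894180000 / 582375 = 39311.749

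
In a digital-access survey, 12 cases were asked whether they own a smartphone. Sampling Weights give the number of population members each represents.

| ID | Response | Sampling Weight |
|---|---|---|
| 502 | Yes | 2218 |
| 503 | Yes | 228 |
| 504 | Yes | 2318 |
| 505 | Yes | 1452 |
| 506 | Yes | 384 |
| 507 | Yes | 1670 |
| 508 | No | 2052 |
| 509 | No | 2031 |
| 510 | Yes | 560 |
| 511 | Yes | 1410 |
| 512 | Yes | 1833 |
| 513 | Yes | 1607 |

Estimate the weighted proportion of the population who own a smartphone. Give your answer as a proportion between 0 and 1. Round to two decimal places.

Sum of weights for 'Yes' = 2218 + 228 + 2318 + 1452 + 384 + 1670 + 560 + 1410 + 1833 + 1607 = 13680
Total weight = 2218 + 228 + 2318 + 1452 + 384 + 1670 + 2052 + 2031 + 560 + 1410 + 1833 + 1607 = 17763
Weighted proportion = 13680 / 17763 = 0.77014018

0.77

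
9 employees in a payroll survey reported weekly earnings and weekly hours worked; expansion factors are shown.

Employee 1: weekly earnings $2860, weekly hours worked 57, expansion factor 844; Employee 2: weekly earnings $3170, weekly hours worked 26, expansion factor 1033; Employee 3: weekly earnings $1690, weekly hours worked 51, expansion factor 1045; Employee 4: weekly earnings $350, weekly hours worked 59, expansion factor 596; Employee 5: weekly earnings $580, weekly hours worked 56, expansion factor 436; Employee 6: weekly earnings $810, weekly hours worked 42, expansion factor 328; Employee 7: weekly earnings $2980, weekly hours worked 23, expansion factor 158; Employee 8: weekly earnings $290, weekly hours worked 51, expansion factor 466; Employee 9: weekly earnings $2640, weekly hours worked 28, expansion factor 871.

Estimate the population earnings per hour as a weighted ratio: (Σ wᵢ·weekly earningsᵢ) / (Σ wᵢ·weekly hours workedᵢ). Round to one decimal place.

Σ wᵢ·y = 2860×844 + 3170×1033 + 1690×1045 + 350×596 + 580×436 + 810×328 + 2980×158 + 290×466 + 2640×871
  = 11087080
Σ wᵢ·x = 57×844 + 26×1033 + 51×1045 + 59×596 + 56×436 + 42×328 + 23×158 + 51×466 + 28×871
  = 48108 + 26858 + 53295 + 35164 + 24416 + 13776 + 3634 + 23766 + 24388 = 253405
Ratio = 11087080 / 253405 = 43.752412

43.8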